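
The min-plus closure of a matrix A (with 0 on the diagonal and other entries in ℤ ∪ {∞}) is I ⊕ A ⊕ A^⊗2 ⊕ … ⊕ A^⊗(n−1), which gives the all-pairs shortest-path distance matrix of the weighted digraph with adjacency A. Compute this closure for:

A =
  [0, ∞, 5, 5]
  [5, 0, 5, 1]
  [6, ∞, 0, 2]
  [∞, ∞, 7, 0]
Closure =
  [0, ∞, 5, 5]
  [5, 0, 5, 1]
  [6, ∞, 0, 2]
  [13, ∞, 7, 0]

This is the Floyd-Warshall all-pairs shortest-path computation. For each intermediate vertex k = 0, 1, …, 3, update dist[i][j] ← min(dist[i][j], dist[i][k] + dist[k][j]). The final matrix gives, for each (i, j), the minimum total weight of any directed path from i to j (possibly empty when i = j).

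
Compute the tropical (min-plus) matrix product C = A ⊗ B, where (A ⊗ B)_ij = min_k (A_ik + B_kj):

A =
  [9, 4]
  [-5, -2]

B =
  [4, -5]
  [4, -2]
A ⊗ B =
  [8, 2]
  [-1, -10]

Apply the min-plus product entry-by-entry:
  C[0][0] = min over k of (A[0][0] + B[0][0] = 9 + 4 = 13, A[0][1] + B[1][0] = 4 + 4 = 8) = 8 (attained at k = 1)
  C[0][1] = min over k of (A[0][0] + B[0][1] = 9 + -5 = 4, A[0][1] + B[1][1] = 4 + -2 = 2) = 2 (attained at k = 1)
  C[1][0] = min over k of (A[1][0] + B[0][0] = -5 + 4 = -1, A[1][1] + B[1][0] = -2 + 4 = 2) = -1 (attained at k = 0)
  C[1][1] = min over k of (A[1][0] + B[0][1] = -5 + -5 = -10, A[1][1] + B[1][1] = -2 + -2 = -4) = -10 (attained at k = 0)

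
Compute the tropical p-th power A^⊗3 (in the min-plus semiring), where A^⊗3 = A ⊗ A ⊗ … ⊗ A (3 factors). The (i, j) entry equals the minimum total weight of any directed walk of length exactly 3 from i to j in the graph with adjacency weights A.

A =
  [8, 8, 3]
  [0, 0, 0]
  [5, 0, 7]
A^⊗3 =
  [3, 3, 3]
  [0, 0, 0]
  [0, 0, 0]

Each entry (A^⊗3)_ij equals the minimum over all length-3 walks i = v_0 → v_1 → … → v_3 = j of Σ_t A[v_t][v_{t+1}]. For example, for (i, j) = (0, 2) we minimise over 9 possible intermediate vertex sequences; the minimum is 3, attained along the walk 0 → 2 → 1 → 2.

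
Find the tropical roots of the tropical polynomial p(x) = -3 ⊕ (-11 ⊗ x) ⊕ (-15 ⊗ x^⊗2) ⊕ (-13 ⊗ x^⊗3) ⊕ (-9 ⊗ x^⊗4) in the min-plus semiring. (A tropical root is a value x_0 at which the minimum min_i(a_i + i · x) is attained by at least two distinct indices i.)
Roots: {-4, -2, 4, 8}

Each tropical root is a break point of the lower envelope of the lines y = a_i + i · x (there are 5 lines, with slopes 0, 1, ..., 4). Only the lines that attain the minimum somewhere contribute to roots; other lines are dominated. Here the surviving (envelope) indices are i = 4, i = 3, i = 2, i = 1, i = 0.
Intersections between consecutive envelope lines give the roots: for adjacent envelope indices i < j the intersection is x = (a_i − a_j) / (j − i). Reading off the sorted break points: {-4, -2, 4, 8}.
Verification: at each break x_0, at least two indices attain the minimum of min_i(a_i + i · x_0).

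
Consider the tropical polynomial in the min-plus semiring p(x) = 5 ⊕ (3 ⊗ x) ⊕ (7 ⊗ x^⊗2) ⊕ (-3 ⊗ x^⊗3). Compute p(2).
p(2) = 3

A tropical monomial a ⊗ x^⊗i evaluates to a + i · x. Evaluating each term at x = 2:
  Term 0 contributes 5 + 0 · 2 = 5
  Term 1 contributes 3 + 1 · 2 = 5
  Term 2 contributes 7 + 2 · 2 = 11
  Term 3 contributes -3 + 3 · 2 = 3
p(2) = ⊕ of these = min[5, 5, 11, 3] = 3.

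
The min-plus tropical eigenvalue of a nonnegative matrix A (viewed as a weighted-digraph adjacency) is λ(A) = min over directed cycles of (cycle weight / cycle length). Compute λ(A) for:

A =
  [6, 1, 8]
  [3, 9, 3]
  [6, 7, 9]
λ(A) = 2

Enumerate directed cycles and compute their means (weight / length). Sample:
  cycle 0 → 0: weight = 6, length = 1, mean = 6/1 ≈ 6.000
  cycle 1 → 1: weight = 9, length = 1, mean = 9/1 ≈ 9.000
  cycle 2 → 2: weight = 9, length = 1, mean = 9/1 ≈ 9.000
  cycle 0 → 1 → 0: weight = 4, length = 2, mean = 4/2 ≈ 2.000
  cycle 0 → 2 → 0: weight = 14, length = 2, mean = 14/2 ≈ 7.000
  cycle 1 → 0 → 1: weight = 4, length = 2, mean = 4/2 ≈ 2.000
Minimum mean = 2.000, attained e.g. along the cycle 0 → 1 → 0 with weight 4 and length 2. So λ(A) = 4/2 = 2.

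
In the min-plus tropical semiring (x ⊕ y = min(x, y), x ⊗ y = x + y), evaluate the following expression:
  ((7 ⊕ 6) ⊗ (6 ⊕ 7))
((7 ⊕ 6) ⊗ (6 ⊕ 7)) = 12

Expand innermost to outermost. Recall ⊕ takes the minimum of its arguments and ⊗ takes their sum. Working out the expression ((7 ⊕ 6) ⊗ (6 ⊕ 7)) gives 12.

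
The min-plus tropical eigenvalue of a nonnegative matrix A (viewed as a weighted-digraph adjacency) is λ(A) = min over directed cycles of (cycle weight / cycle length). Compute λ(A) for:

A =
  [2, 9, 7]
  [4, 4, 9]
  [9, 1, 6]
λ(A) = 2

Enumerate directed cycles and compute their means (weight / length). Sample:
  cycle 0 → 0: weight = 2, length = 1, mean = 2/1 ≈ 2.000
  cycle 1 → 1: weight = 4, length = 1, mean = 4/1 ≈ 4.000
  cycle 2 → 2: weight = 6, length = 1, mean = 6/1 ≈ 6.000
  cycle 0 → 1 → 0: weight = 13, length = 2, mean = 13/2 ≈ 6.500
  cycle 0 → 2 → 0: weight = 16, length = 2, mean = 16/2 ≈ 8.000
  cycle 1 → 0 → 1: weight = 13, length = 2, mean = 13/2 ≈ 6.500
Minimum mean = 2.000, attained e.g. along the cycle 0 → 0 with weight 2 and length 1. So λ(A) = 2/1 = 2.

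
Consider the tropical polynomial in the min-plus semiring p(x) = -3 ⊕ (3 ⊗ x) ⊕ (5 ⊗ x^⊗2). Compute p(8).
p(8) = -3

A tropical monomial a ⊗ x^⊗i evaluates to a + i · x. Evaluating each term at x = 8:
  Term 0 contributes -3 + 0 · 8 = -3
  Term 1 contributes 3 + 1 · 8 = 11
  Term 2 contributes 5 + 2 · 8 = 21
p(8) = ⊕ of these = min[-3, 11, 21] = -3.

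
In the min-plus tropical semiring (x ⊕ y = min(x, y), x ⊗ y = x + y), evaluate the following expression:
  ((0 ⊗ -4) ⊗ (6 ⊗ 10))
((0 ⊗ -4) ⊗ (6 ⊗ 10)) = 12

Expand innermost to outermost. Recall ⊕ takes the minimum of its arguments and ⊗ takes their sum. Working out the expression ((0 ⊗ -4) ⊗ (6 ⊗ 10)) gives 12.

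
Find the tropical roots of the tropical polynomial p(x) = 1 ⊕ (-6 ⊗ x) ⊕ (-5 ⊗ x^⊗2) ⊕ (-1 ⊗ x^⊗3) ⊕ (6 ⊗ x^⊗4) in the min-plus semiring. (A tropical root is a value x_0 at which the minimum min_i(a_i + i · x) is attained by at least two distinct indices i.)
Roots: {-7, -4, -1, 7}

Each tropical root is a break point of the lower envelope of the lines y = a_i + i · x (there are 5 lines, with slopes 0, 1, ..., 4). Only the lines that attain the minimum somewhere contribute to roots; other lines are dominated. Here the surviving (envelope) indices are i = 4, i = 3, i = 2, i = 1, i = 0.
Intersections between consecutive envelope lines give the roots: for adjacent envelope indices i < j the intersection is x = (a_i − a_j) / (j − i). Reading off the sorted break points: {-7, -4, -1, 7}.
Verification: at each break x_0, at least two indices attain the minimum of min_i(a_i + i · x_0).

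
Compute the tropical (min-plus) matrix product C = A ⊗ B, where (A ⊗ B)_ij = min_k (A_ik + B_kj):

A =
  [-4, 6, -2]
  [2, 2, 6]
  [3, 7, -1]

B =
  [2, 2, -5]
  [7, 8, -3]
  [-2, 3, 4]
A ⊗ B =
  [-4, -2, -9]
  [4, 4, -3]
  [-3, 2, -2]

Apply the min-plus product entry-by-entry:
  C[0][0] = min over k of (A[0][0] + B[0][0] = -4 + 2 = -2, A[0][1] + B[1][0] = 6 + 7 = 13, A[0][2] + B[2][0] = -2 + -2 = -4) = -4 (attained at k = 2)
  C[0][1] = min over k of (A[0][0] + B[0][1] = -4 + 2 = -2, A[0][1] + B[1][1] = 6 + 8 = 14, A[0][2] + B[2][1] = -2 + 3 = 1) = -2 (attained at k = 0)
  C[0][2] = min over k of (A[0][0] + B[0][2] = -4 + -5 = -9, A[0][1] + B[1][2] = 6 + -3 = 3, A[0][2] + B[2][2] = -2 + 4 = 2) = -9 (attained at k = 0)
  C[1][0] = min over k of (A[1][0] + B[0][0] = 2 + 2 = 4, A[1][1] + B[1][0] = 2 + 7 = 9, A[1][2] + B[2][0] = 6 + -2 = 4) = 4 (attained at k = 0)
  C[1][1] = min over k of (A[1][0] + B[0][1] = 2 + 2 = 4, A[1][1] + B[1][1] = 2 + 8 = 10, A[1][2] + B[2][1] = 6 + 3 = 9) = 4 (attained at k = 0)
  C[1][2] = min over k of (A[1][0] + B[0][2] = 2 + -5 = -3, A[1][1] + B[1][2] = 2 + -3 = -1, A[1][2] + B[2][2] = 6 + 4 = 10) = -3 (attained at k = 0)
  C[2][0] = min over k of (A[2][0] + B[0][0] = 3 + 2 = 5, A[2][1] + B[1][0] = 7 + 7 = 14, A[2][2] + B[2][0] = -1 + -2 = -3) = -3 (attained at k = 2)
  C[2][1] = min over k of (A[2][0] + B[0][1] = 3 + 2 = 5, A[2][1] + B[1][1] = 7 + 8 = 15, A[2][2] + B[2][1] = -1 + 3 = 2) = 2 (attained at k = 2)
  C[2][2] = min over k of (A[2][0] + B[0][2] = 3 + -5 = -2, A[2][1] + B[1][2] = 7 + -3 = 4, A[2][2] + B[2][2] = -1 + 4 = 3) = -2 (attained at k = 0)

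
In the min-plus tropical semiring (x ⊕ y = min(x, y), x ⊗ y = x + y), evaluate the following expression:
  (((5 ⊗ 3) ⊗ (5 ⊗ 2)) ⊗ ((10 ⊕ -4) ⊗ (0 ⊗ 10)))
(((5 ⊗ 3) ⊗ (5 ⊗ 2)) ⊗ ((10 ⊕ -4) ⊗ (0 ⊗ 10))) = 21

Expand innermost to outermost. Recall ⊕ takes the minimum of its arguments and ⊗ takes their sum. Working out the expression (((5 ⊗ 3) ⊗ (5 ⊗ 2)) ⊗ ((10 ⊕ -4) ⊗ (0 ⊗ 10))) gives 21.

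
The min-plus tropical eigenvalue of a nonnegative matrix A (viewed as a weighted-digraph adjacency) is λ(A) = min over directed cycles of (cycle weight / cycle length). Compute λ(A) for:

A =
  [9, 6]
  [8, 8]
λ(A) = 7

Enumerate directed cycles and compute their means (weight / length). Sample:
  cycle 0 → 0: weight = 9, length = 1, mean = 9/1 ≈ 9.000
  cycle 1 → 1: weight = 8, length = 1, mean = 8/1 ≈ 8.000
  cycle 0 → 1 → 0: weight = 14, length = 2, mean = 14/2 ≈ 7.000
  cycle 1 → 0 → 1: weight = 14, length = 2, mean = 14/2 ≈ 7.000
Minimum mean = 7.000, attained e.g. along the cycle 0 → 1 → 0 with weight 14 and length 2. So λ(A) = 14/2 = 7.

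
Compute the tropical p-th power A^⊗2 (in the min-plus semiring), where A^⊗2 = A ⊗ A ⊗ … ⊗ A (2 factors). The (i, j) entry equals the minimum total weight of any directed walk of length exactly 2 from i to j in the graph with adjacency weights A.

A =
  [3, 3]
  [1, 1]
A^⊗2 =
  [4, 4]
  [2, 2]

Each entry (A^⊗2)_ij equals the minimum over all length-2 walks i = v_0 → v_1 → … → v_2 = j of Σ_t A[v_t][v_{t+1}]. For example, for (i, j) = (0, 1) we minimise over 2 possible intermediate vertex sequences; the minimum is 4, attained along the walk 0 → 1 → 1.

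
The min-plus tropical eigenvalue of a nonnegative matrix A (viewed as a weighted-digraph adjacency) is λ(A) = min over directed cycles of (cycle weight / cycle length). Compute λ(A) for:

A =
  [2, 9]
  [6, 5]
λ(A) = 2

Enumerate directed cycles and compute their means (weight / length). Sample:
  cycle 0 → 0: weight = 2, length = 1, mean = 2/1 ≈ 2.000
  cycle 1 → 1: weight = 5, length = 1, mean = 5/1 ≈ 5.000
  cycle 0 → 1 → 0: weight = 15, length = 2, mean = 15/2 ≈ 7.500
  cycle 1 → 0 → 1: weight = 15, length = 2, mean = 15/2 ≈ 7.500
Minimum mean = 2.000, attained e.g. along the cycle 0 → 0 with weight 2 and length 1. So λ(A) = 2/1 = 2.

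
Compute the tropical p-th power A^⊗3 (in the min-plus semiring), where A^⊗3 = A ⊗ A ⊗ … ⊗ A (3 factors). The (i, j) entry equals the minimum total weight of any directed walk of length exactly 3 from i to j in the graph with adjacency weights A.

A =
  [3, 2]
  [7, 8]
A^⊗3 =
  [9, 8]
  [13, 12]

Each entry (A^⊗3)_ij equals the minimum over all length-3 walks i = v_0 → v_1 → … → v_3 = j of Σ_t A[v_t][v_{t+1}]. For example, for (i, j) = (0, 1) we minimise over 4 possible intermediate vertex sequences; the minimum is 8, attained along the walk 0 → 0 → 0 → 1.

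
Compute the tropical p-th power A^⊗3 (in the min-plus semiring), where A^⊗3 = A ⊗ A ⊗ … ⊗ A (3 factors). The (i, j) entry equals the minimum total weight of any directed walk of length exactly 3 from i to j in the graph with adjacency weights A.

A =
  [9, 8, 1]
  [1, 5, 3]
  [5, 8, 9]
A^⊗3 =
  [10, 14, 7]
  [7, 10, 7]
  [11, 14, 10]

Each entry (A^⊗3)_ij equals the minimum over all length-3 walks i = v_0 → v_1 → … → v_3 = j of Σ_t A[v_t][v_{t+1}]. For example, for (i, j) = (0, 2) we minimise over 9 possible intermediate vertex sequences; the minimum is 7, attained along the walk 0 → 2 → 0 → 2.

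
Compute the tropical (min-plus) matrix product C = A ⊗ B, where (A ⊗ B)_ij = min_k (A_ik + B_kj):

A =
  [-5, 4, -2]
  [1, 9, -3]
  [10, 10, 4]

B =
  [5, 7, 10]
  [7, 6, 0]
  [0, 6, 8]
A ⊗ B =
  [-2, 2, 4]
  [-3, 3, 5]
  [4, 10, 10]

Apply the min-plus product entry-by-entry:
  C[0][0] = min over k of (A[0][0] + B[0][0] = -5 + 5 = 0, A[0][1] + B[1][0] = 4 + 7 = 11, A[0][2] + B[2][0] = -2 + 0 = -2) = -2 (attained at k = 2)
  C[0][1] = min over k of (A[0][0] + B[0][1] = -5 + 7 = 2, A[0][1] + B[1][1] = 4 + 6 = 10, A[0][2] + B[2][1] = -2 + 6 = 4) = 2 (attained at k = 0)
  C[0][2] = min over k of (A[0][0] + B[0][2] = -5 + 10 = 5, A[0][1] + B[1][2] = 4 + 0 = 4, A[0][2] + B[2][2] = -2 + 8 = 6) = 4 (attained at k = 1)
  C[1][0] = min over k of (A[1][0] + B[0][0] = 1 + 5 = 6, A[1][1] + B[1][0] = 9 + 7 = 16, A[1][2] + B[2][0] = -3 + 0 = -3) = -3 (attained at k = 2)
  C[1][1] = min over k of (A[1][0] + B[0][1] = 1 + 7 = 8, A[1][1] + B[1][1] = 9 + 6 = 15, A[1][2] + B[2][1] = -3 + 6 = 3) = 3 (attained at k = 2)
  C[1][2] = min over k of (A[1][0] + B[0][2] = 1 + 10 = 11, A[1][1] + B[1][2] = 9 + 0 = 9, A[1][2] + B[2][2] = -3 + 8 = 5) = 5 (attained at k = 2)
  C[2][0] = min over k of (A[2][0] + B[0][0] = 10 + 5 = 15, A[2][1] + B[1][0] = 10 + 7 = 17, A[2][2] + B[2][0] = 4 + 0 = 4) = 4 (attained at k = 2)
  C[2][1] = min over k of (A[2][0] + B[0][1] = 10 + 7 = 17, A[2][1] + B[1][1] = 10 + 6 = 16, A[2][2] + B[2][1] = 4 + 6 = 10) = 10 (attained at k = 2)
  C[2][2] = min over k of (A[2][0] + B[0][2] = 10 + 10 = 20, A[2][1] + B[1][2] = 10 + 0 = 10, A[2][2] + B[2][2] = 4 + 8 = 12) = 10 (attained at k = 1)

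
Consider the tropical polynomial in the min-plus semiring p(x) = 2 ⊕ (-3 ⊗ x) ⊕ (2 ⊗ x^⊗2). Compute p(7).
p(7) = 2

A tropical monomial a ⊗ x^⊗i evaluates to a + i · x. Evaluating each term at x = 7:
  Term 0 contributes 2 + 0 · 7 = 2
  Term 1 contributes -3 + 1 · 7 = 4
  Term 2 contributes 2 + 2 · 7 = 16
p(7) = ⊕ of these = min[2, 4, 16] = 2.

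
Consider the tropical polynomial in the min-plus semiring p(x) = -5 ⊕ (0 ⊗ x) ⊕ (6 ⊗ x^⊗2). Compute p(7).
p(7) = -5

A tropical monomial a ⊗ x^⊗i evaluates to a + i · x. Evaluating each term at x = 7:
  Term 0 contributes -5 + 0 · 7 = -5
  Term 1 contributes 0 + 1 · 7 = 7
  Term 2 contributes 6 + 2 · 7 = 20
p(7) = ⊕ of these = min[-5, 7, 20] = -5.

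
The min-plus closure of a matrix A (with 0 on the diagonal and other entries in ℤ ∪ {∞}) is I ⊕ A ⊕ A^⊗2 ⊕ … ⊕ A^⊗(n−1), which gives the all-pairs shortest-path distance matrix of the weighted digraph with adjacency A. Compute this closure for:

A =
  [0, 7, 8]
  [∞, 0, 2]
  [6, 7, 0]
Closure =
  [0, 7, 8]
  [8, 0, 2]
  [6, 7, 0]

This is the Floyd-Warshall all-pairs shortest-path computation. For each intermediate vertex k = 0, 1, …, 2, update dist[i][j] ← min(dist[i][j], dist[i][k] + dist[k][j]). The final matrix gives, for each (i, j), the minimum total weight of any directed path from i to j (possibly empty when i = j).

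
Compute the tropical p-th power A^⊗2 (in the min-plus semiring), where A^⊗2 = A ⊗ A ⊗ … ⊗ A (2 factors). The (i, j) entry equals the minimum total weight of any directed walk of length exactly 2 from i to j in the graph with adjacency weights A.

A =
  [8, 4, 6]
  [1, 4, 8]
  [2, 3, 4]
A^⊗2 =
  [5, 8, 10]
  [5, 5, 7]
  [4, 6, 8]

Each entry (A^⊗2)_ij equals the minimum over all length-2 walks i = v_0 → v_1 → … → v_2 = j of Σ_t A[v_t][v_{t+1}]. For example, for (i, j) = (0, 2) we minimise over 3 possible intermediate vertex sequences; the minimum is 10, attained along the walk 0 → 2 → 2.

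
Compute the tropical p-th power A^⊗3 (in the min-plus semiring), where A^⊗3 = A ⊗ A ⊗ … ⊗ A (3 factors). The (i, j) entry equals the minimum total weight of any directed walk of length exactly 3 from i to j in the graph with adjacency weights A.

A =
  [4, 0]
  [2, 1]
A^⊗3 =
  [3, 2]
  [4, 3]

Each entry (A^⊗3)_ij equals the minimum over all length-3 walks i = v_0 → v_1 → … → v_3 = j of Σ_t A[v_t][v_{t+1}]. For example, for (i, j) = (0, 1) we minimise over 4 possible intermediate vertex sequences; the minimum is 2, attained along the walk 0 → 1 → 0 → 1.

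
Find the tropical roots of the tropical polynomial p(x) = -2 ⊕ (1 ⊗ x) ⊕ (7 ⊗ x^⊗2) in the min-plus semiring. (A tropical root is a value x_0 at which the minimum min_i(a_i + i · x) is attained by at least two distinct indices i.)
Roots: {-6, -3}

Each tropical root is a break point of the lower envelope of the lines y = a_i + i · x (there are 3 lines, with slopes 0, 1, ..., 2). Only the lines that attain the minimum somewhere contribute to roots; other lines are dominated. Here the surviving (envelope) indices are i = 2, i = 1, i = 0.
Intersections between consecutive envelope lines give the roots: for adjacent envelope indices i < j the intersection is x = (a_i − a_j) / (j − i). Reading off the sorted break points: {-6, -3}.
Verification: at each break x_0, at least two indices attain the minimum of min_i(a_i + i · x_0).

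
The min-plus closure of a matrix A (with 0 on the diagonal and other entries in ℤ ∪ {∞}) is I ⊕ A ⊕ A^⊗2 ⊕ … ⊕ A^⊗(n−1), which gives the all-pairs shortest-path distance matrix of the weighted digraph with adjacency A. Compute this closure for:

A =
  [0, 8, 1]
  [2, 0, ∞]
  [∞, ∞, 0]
Closure =
  [0, 8, 1]
  [2, 0, 3]
  [∞, ∞, 0]

This is the Floyd-Warshall all-pairs shortest-path computation. For each intermediate vertex k = 0, 1, …, 2, update dist[i][j] ← min(dist[i][j], dist[i][k] + dist[k][j]). The final matrix gives, for each (i, j), the minimum total weight of any directed path from i to j (possibly empty when i = j).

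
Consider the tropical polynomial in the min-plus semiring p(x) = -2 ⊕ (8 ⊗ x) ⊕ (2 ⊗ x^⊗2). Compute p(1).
p(1) = -2

A tropical monomial a ⊗ x^⊗i evaluates to a + i · x. Evaluating each term at x = 1:
  Term 0 contributes -2 + 0 · 1 = -2
  Term 1 contributes 8 + 1 · 1 = 9
  Term 2 contributes 2 + 2 · 1 = 4
p(1) = ⊕ of these = min[-2, 9, 4] = -2.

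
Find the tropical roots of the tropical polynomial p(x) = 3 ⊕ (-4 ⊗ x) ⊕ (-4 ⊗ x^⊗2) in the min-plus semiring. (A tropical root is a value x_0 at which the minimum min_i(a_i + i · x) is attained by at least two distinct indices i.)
Roots: {0, 7}

Each tropical root is a break point of the lower envelope of the lines y = a_i + i · x (there are 3 lines, with slopes 0, 1, ..., 2). Only the lines that attain the minimum somewhere contribute to roots; other lines are dominated. Here the surviving (envelope) indices are i = 2, i = 1, i = 0.
Intersections between consecutive envelope lines give the roots: for adjacent envelope indices i < j the intersection is x = (a_i − a_j) / (j − i). Reading off the sorted break points: {0, 7}.
Verification: at each break x_0, at least two indices attain the minimum of min_i(a_i + i · x_0).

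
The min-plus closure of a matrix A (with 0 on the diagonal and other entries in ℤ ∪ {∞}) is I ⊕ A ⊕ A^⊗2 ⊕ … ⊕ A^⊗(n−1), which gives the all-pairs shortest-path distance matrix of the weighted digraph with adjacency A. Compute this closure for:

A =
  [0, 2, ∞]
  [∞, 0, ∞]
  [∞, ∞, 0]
Closure =
  [0, 2, ∞]
  [∞, 0, ∞]
  [∞, ∞, 0]

This is the Floyd-Warshall all-pairs shortest-path computation. For each intermediate vertex k = 0, 1, …, 2, update dist[i][j] ← min(dist[i][j], dist[i][k] + dist[k][j]). The final matrix gives, for each (i, j), the minimum total weight of any directed path from i to j (possibly empty when i = j).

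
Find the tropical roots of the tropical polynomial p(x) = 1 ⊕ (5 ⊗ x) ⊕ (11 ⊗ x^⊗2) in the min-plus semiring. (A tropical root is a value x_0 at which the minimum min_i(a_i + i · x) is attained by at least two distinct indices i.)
Roots: {-6, -4}

Each tropical root is a break point of the lower envelope of the lines y = a_i + i · x (there are 3 lines, with slopes 0, 1, ..., 2). Only the lines that attain the minimum somewhere contribute to roots; other lines are dominated. Here the surviving (envelope) indices are i = 2, i = 1, i = 0.
Intersections between consecutive envelope lines give the roots: for adjacent envelope indices i < j the intersection is x = (a_i − a_j) / (j − i). Reading off the sorted break points: {-6, -4}.
Verification: at each break x_0, at least two indices attain the minimum of min_i(a_i + i · x_0).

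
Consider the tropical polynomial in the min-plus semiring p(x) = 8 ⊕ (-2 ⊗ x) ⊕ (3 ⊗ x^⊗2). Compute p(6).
p(6) = 4

A tropical monomial a ⊗ x^⊗i evaluates to a + i · x. Evaluating each term at x = 6:
  Term 0 contributes 8 + 0 · 6 = 8
  Term 1 contributes -2 + 1 · 6 = 4
  Term 2 contributes 3 + 2 · 6 = 15
p(6) = ⊕ of these = min[8, 4, 15] = 4.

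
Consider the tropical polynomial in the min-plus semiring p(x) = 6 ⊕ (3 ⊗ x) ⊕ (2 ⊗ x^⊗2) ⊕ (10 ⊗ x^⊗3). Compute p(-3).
p(-3) = -4

A tropical monomial a ⊗ x^⊗i evaluates to a + i · x. Evaluating each term at x = -3:
  Term 0 contributes 6 + 0 · -3 = 6
  Term 1 contributes 3 + 1 · -3 = 0
  Term 2 contributes 2 + 2 · -3 = -4
  Term 3 contributes 10 + 3 · -3 = 1
p(-3) = ⊕ of these = min[6, 0, -4, 1] = -4.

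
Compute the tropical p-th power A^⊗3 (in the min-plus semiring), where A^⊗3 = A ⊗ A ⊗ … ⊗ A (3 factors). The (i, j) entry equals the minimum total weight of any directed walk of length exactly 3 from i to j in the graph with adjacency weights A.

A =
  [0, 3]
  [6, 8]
A^⊗3 =
  [0, 3]
  [6, 9]

Each entry (A^⊗3)_ij equals the minimum over all length-3 walks i = v_0 → v_1 → … → v_3 = j of Σ_t A[v_t][v_{t+1}]. For example, for (i, j) = (0, 1) we minimise over 4 possible intermediate vertex sequences; the minimum is 3, attained along the walk 0 → 0 → 0 → 1.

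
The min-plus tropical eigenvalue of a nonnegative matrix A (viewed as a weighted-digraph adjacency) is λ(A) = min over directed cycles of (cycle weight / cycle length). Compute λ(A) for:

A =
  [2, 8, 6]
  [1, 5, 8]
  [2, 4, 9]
λ(A) = 2

Enumerate directed cycles and compute their means (weight / length). Sample:
  cycle 0 → 0: weight = 2, length = 1, mean = 2/1 ≈ 2.000
  cycle 1 → 1: weight = 5, length = 1, mean = 5/1 ≈ 5.000
  cycle 2 → 2: weight = 9, length = 1, mean = 9/1 ≈ 9.000
  cycle 0 → 1 → 0: weight = 9, length = 2, mean = 9/2 ≈ 4.500
  cycle 0 → 2 → 0: weight = 8, length = 2, mean = 8/2 ≈ 4.000
  cycle 1 → 0 → 1: weight = 9, length = 2, mean = 9/2 ≈ 4.500
Minimum mean = 2.000, attained e.g. along the cycle 0 → 0 with weight 2 and length 1. So λ(A) = 2/1 = 2.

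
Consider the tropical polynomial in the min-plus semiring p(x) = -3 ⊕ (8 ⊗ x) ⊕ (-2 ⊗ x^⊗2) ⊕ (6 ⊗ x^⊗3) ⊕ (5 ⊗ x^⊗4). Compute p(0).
p(0) = -3

A tropical monomial a ⊗ x^⊗i evaluates to a + i · x. Evaluating each term at x = 0:
  Term 0 contributes -3 + 0 · 0 = -3
  Term 1 contributes 8 + 1 · 0 = 8
  Term 2 contributes -2 + 2 · 0 = -2
  Term 3 contributes 6 + 3 · 0 = 6
  Term 4 contributes 5 + 4 · 0 = 5
p(0) = ⊕ of these = min[-3, 8, -2, 6, 5] = -3.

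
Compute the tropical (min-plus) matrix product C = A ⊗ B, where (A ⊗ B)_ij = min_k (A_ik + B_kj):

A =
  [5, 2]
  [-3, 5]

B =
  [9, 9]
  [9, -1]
A ⊗ B =
  [11, 1]
  [6, 4]

Apply the min-plus product entry-by-entry:
  C[0][0] = min over k of (A[0][0] + B[0][0] = 5 + 9 = 14, A[0][1] + B[1][0] = 2 + 9 = 11) = 11 (attained at k = 1)
  C[0][1] = min over k of (A[0][0] + B[0][1] = 5 + 9 = 14, A[0][1] + B[1][1] = 2 + -1 = 1) = 1 (attained at k = 1)
  C[1][0] = min over k of (A[1][0] + B[0][0] = -3 + 9 = 6, A[1][1] + B[1][0] = 5 + 9 = 14) = 6 (attained at k = 0)
  C[1][1] = min over k of (A[1][0] + B[0][1] = -3 + 9 = 6, A[1][1] + B[1][1] = 5 + -1 = 4) = 4 (attained at k = 1)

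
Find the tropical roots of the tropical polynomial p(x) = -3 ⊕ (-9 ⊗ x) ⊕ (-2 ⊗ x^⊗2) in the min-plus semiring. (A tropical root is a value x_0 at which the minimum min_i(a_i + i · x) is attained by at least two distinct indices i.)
Roots: {-7, 6}

Each tropical root is a break point of the lower envelope of the lines y = a_i + i · x (there are 3 lines, with slopes 0, 1, ..., 2). Only the lines that attain the minimum somewhere contribute to roots; other lines are dominated. Here the surviving (envelope) indices are i = 2, i = 1, i = 0.
Intersections between consecutive envelope lines give the roots: for adjacent envelope indices i < j the intersection is x = (a_i − a_j) / (j − i). Reading off the sorted break points: {-7, 6}.
Verification: at each break x_0, at least two indices attain the minimum of min_i(a_i + i · x_0).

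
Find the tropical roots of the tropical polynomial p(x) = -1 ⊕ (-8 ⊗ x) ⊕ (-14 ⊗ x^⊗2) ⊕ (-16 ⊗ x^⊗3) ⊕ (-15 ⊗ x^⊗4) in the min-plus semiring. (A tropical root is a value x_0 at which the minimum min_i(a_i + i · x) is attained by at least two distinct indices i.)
Roots: {-1, 2, 6, 7}

Each tropical root is a break point of the lower envelope of the lines y = a_i + i · x (there are 5 lines, with slopes 0, 1, ..., 4). Only the lines that attain the minimum somewhere contribute to roots; other lines are dominated. Here the surviving (envelope) indices are i = 4, i = 3, i = 2, i = 1, i = 0.
Intersections between consecutive envelope lines give the roots: for adjacent envelope indices i < j the intersection is x = (a_i − a_j) / (j − i). Reading off the sorted break points: {-1, 2, 6, 7}.
Verification: at each break x_0, at least two indices attain the minimum of min_i(a_i + i · x_0).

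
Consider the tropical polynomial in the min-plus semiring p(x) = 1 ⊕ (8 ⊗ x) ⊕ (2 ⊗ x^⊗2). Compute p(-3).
p(-3) = -4

A tropical monomial a ⊗ x^⊗i evaluates to a + i · x. Evaluating each term at x = -3:
  Term 0 contributes 1 + 0 · -3 = 1
  Term 1 contributes 8 + 1 · -3 = 5
  Term 2 contributes 2 + 2 · -3 = -4
p(-3) = ⊕ of these = min[1, 5, -4] = -4.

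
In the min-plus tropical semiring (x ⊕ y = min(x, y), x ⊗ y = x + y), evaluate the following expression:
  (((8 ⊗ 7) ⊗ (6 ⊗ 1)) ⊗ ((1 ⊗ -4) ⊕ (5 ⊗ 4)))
(((8 ⊗ 7) ⊗ (6 ⊗ 1)) ⊗ ((1 ⊗ -4) ⊕ (5 ⊗ 4))) = 19

Expand innermost to outermost. Recall ⊕ takes the minimum of its arguments and ⊗ takes their sum. Working out the expression (((8 ⊗ 7) ⊗ (6 ⊗ 1)) ⊗ ((1 ⊗ -4) ⊕ (5 ⊗ 4))) gives 19.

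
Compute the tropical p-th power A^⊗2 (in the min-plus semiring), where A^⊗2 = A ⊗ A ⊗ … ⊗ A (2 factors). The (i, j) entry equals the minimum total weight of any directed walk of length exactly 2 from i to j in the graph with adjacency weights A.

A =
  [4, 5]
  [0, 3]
A^⊗2 =
  [5, 8]
  [3, 5]

Each entry (A^⊗2)_ij equals the minimum over all length-2 walks i = v_0 → v_1 → … → v_2 = j of Σ_t A[v_t][v_{t+1}]. For example, for (i, j) = (0, 1) we minimise over 2 possible intermediate vertex sequences; the minimum is 8, attained along the walk 0 → 1 → 1.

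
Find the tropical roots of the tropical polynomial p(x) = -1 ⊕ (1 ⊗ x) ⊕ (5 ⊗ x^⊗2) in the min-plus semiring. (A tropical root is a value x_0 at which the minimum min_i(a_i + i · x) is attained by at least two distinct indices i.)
Roots: {-4, -2}

Each tropical root is a break point of the lower envelope of the lines y = a_i + i · x (there are 3 lines, with slopes 0, 1, ..., 2). Only the lines that attain the minimum somewhere contribute to roots; other lines are dominated. Here the surviving (envelope) indices are i = 2, i = 1, i = 0.
Intersections between consecutive envelope lines give the roots: for adjacent envelope indices i < j the intersection is x = (a_i − a_j) / (j − i). Reading off the sorted break points: {-4, -2}.
Verification: at each break x_0, at least two indices attain the minimum of min_i(a_i + i · x_0).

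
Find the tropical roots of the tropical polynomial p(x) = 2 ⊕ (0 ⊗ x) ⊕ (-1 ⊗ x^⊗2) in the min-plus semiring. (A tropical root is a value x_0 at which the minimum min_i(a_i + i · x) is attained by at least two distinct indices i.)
Roots: {1, 2}

Each tropical root is a break point of the lower envelope of the lines y = a_i + i · x (there are 3 lines, with slopes 0, 1, ..., 2). Only the lines that attain the minimum somewhere contribute to roots; other lines are dominated. Here the surviving (envelope) indices are i = 2, i = 1, i = 0.
Intersections between consecutive envelope lines give the roots: for adjacent envelope indices i < j the intersection is x = (a_i − a_j) / (j − i). Reading off the sorted break points: {1, 2}.
Verification: at each break x_0, at least two indices attain the minimum of min_i(a_i + i · x_0).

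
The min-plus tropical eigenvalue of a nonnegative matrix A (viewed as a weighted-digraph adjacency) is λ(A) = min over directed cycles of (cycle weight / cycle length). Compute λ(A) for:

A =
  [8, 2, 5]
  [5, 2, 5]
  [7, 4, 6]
λ(A) = 2

Enumerate directed cycles and compute their means (weight / length). Sample:
  cycle 0 → 0: weight = 8, length = 1, mean = 8/1 ≈ 8.000
  cycle 1 → 1: weight = 2, length = 1, mean = 2/1 ≈ 2.000
  cycle 2 → 2: weight = 6, length = 1, mean = 6/1 ≈ 6.000
  cycle 0 → 1 → 0: weight = 7, length = 2, mean = 7/2 ≈ 3.500
  cycle 0 → 2 → 0: weight = 12, length = 2, mean = 12/2 ≈ 6.000
  cycle 1 → 0 → 1: weight = 7, length = 2, mean = 7/2 ≈ 3.500
Minimum mean = 2.000, attained e.g. along the cycle 1 → 1 with weight 2 and length 1. So λ(A) = 2/1 = 2.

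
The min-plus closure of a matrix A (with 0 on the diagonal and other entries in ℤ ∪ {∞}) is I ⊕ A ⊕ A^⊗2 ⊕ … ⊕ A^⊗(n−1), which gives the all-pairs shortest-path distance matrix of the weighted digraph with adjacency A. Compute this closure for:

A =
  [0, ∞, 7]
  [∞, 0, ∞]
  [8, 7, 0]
Closure =
  [0, 14, 7]
  [∞, 0, ∞]
  [8, 7, 0]

This is the Floyd-Warshall all-pairs shortest-path computation. For each intermediate vertex k = 0, 1, …, 2, update dist[i][j] ← min(dist[i][j], dist[i][k] + dist[k][j]). The final matrix gives, for each (i, j), the minimum total weight of any directed path from i to j (possibly empty when i = j).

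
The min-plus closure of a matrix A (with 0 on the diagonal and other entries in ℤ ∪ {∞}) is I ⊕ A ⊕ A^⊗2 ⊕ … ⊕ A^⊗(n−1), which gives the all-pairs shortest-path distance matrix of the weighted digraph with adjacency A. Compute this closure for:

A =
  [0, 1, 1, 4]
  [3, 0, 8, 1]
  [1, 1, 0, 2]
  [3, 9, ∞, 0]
Closure =
  [0, 1, 1, 2]
  [3, 0, 4, 1]
  [1, 1, 0, 2]
  [3, 4, 4, 0]

This is the Floyd-Warshall all-pairs shortest-path computation. For each intermediate vertex k = 0, 1, …, 3, update dist[i][j] ← min(dist[i][j], dist[i][k] + dist[k][j]). The final matrix gives, for each (i, j), the minimum total weight of any directed path from i to j (possibly empty when i = j).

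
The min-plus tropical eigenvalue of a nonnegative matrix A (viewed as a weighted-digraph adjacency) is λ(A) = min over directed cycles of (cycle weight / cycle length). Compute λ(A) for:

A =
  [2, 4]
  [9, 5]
λ(A) = 2

Enumerate directed cycles and compute their means (weight / length). Sample:
  cycle 0 → 0: weight = 2, length = 1, mean = 2/1 ≈ 2.000
  cycle 1 → 1: weight = 5, length = 1, mean = 5/1 ≈ 5.000
  cycle 0 → 1 → 0: weight = 13, length = 2, mean = 13/2 ≈ 6.500
  cycle 1 → 0 → 1: weight = 13, length = 2, mean = 13/2 ≈ 6.500
Minimum mean = 2.000, attained e.g. along the cycle 0 → 0 with weight 2 and length 1. So λ(A) = 2/1 = 2.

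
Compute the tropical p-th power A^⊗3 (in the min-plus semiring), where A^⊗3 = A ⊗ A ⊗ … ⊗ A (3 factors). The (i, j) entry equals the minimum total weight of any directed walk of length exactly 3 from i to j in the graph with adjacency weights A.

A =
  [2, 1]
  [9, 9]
A^⊗3 =
  [6, 5]
  [13, 12]

Each entry (A^⊗3)_ij equals the minimum over all length-3 walks i = v_0 → v_1 → … → v_3 = j of Σ_t A[v_t][v_{t+1}]. For example, for (i, j) = (0, 1) we minimise over 4 possible intermediate vertex sequences; the minimum is 5, attained along the walk 0 → 0 → 0 → 1.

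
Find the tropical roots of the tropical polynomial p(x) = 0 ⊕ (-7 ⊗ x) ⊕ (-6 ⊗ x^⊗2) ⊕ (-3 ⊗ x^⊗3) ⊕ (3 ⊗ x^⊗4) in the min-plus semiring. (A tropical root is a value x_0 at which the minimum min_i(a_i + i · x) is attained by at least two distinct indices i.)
Roots: {-6, -3, -1, 7}

Each tropical root is a break point of the lower envelope of the lines y = a_i + i · x (there are 5 lines, with slopes 0, 1, ..., 4). Only the lines that attain the minimum somewhere contribute to roots; other lines are dominated. Here the surviving (envelope) indices are i = 4, i = 3, i = 2, i = 1, i = 0.
Intersections between consecutive envelope lines give the roots: for adjacent envelope indices i < j the intersection is x = (a_i − a_j) / (j − i). Reading off the sorted break points: {-6, -3, -1, 7}.
Verification: at each break x_0, at least two indices attain the minimum of min_i(a_i + i · x_0).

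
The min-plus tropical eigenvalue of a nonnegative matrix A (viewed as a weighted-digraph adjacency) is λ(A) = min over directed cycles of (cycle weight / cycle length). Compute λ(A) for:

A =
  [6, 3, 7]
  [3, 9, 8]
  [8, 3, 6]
λ(A) = 3

Enumerate directed cycles and compute their means (weight / length). Sample:
  cycle 0 → 0: weight = 6, length = 1, mean = 6/1 ≈ 6.000
  cycle 1 → 1: weight = 9, length = 1, mean = 9/1 ≈ 9.000
  cycle 2 → 2: weight = 6, length = 1, mean = 6/1 ≈ 6.000
  cycle 0 → 1 → 0: weight = 6, length = 2, mean = 6/2 ≈ 3.000
  cycle 0 → 2 → 0: weight = 15, length = 2, mean = 15/2 ≈ 7.500
  cycle 1 → 0 → 1: weight = 6, length = 2, mean = 6/2 ≈ 3.000
Minimum mean = 3.000, attained e.g. along the cycle 0 → 1 → 0 with weight 6 and length 2. So λ(A) = 6/2 = 3.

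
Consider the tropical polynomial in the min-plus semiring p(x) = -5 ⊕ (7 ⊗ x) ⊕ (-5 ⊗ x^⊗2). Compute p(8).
p(8) = -5

A tropical monomial a ⊗ x^⊗i evaluates to a + i · x. Evaluating each term at x = 8:
  Term 0 contributes -5 + 0 · 8 = -5
  Term 1 contributes 7 + 1 · 8 = 15
  Term 2 contributes -5 + 2 · 8 = 11
p(8) = ⊕ of these = min[-5, 15, 11] = -5.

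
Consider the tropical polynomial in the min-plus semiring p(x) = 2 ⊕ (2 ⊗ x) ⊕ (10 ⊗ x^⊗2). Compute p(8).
p(8) = 2

A tropical monomial a ⊗ x^⊗i evaluates to a + i · x. Evaluating each term at x = 8:
  Term 0 contributes 2 + 0 · 8 = 2
  Term 1 contributes 2 + 1 · 8 = 10
  Term 2 contributes 10 + 2 · 8 = 26
p(8) = ⊕ of these = min[2, 10, 26] = 2.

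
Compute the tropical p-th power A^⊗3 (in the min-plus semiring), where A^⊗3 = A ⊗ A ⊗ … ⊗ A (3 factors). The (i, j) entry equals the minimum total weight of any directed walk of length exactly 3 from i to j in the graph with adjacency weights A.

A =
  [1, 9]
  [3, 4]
A^⊗3 =
  [3, 11]
  [5, 12]

Each entry (A^⊗3)_ij equals the minimum over all length-3 walks i = v_0 → v_1 → … → v_3 = j of Σ_t A[v_t][v_{t+1}]. For example, for (i, j) = (0, 1) we minimise over 4 possible intermediate vertex sequences; the minimum is 11, attained along the walk 0 → 0 → 0 → 1.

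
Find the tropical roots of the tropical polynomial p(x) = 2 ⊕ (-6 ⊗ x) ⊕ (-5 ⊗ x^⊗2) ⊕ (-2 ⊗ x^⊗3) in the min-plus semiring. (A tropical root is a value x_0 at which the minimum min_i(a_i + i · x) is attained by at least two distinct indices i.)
Roots: {-3, -1, 8}

Each tropical root is a break point of the lower envelope of the lines y = a_i + i · x (there are 4 lines, with slopes 0, 1, ..., 3). Only the lines that attain the minimum somewhere contribute to roots; other lines are dominated. Here the surviving (envelope) indices are i = 3, i = 2, i = 1, i = 0.
Intersections between consecutive envelope lines give the roots: for adjacent envelope indices i < j the intersection is x = (a_i − a_j) / (j − i). Reading off the sorted break points: {-3, -1, 8}.
Verification: at each break x_0, at least two indices attain the minimum of min_i(a_i + i · x_0).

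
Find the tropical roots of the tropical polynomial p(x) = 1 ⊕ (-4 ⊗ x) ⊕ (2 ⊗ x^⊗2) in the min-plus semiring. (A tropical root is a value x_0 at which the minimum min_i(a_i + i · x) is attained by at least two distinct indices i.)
Roots: {-6, 5}

Each tropical root is a break point of the lower envelope of the lines y = a_i + i · x (there are 3 lines, with slopes 0, 1, ..., 2). Only the lines that attain the minimum somewhere contribute to roots; other lines are dominated. Here the surviving (envelope) indices are i = 2, i = 1, i = 0.
Intersections between consecutive envelope lines give the roots: for adjacent envelope indices i < j the intersection is x = (a_i − a_j) / (j − i). Reading off the sorted break points: {-6, 5}.
Verification: at each break x_0, at least two indices attain the minimum of min_i(a_i + i · x_0).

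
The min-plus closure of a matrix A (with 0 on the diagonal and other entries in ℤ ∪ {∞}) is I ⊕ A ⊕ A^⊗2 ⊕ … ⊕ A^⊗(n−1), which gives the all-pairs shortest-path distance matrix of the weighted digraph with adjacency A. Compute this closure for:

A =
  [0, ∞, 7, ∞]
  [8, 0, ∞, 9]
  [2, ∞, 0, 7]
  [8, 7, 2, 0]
Closure =
  [0, 21, 7, 14]
  [8, 0, 11, 9]
  [2, 14, 0, 7]
  [4, 7, 2, 0]

This is the Floyd-Warshall all-pairs shortest-path computation. For each intermediate vertex k = 0, 1, …, 3, update dist[i][j] ← min(dist[i][j], dist[i][k] + dist[k][j]). The final matrix gives, for each (i, j), the minimum total weight of any directed path from i to j (possibly empty when i = j).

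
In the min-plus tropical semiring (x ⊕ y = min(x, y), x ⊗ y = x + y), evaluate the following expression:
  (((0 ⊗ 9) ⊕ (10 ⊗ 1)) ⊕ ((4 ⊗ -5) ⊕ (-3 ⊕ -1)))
(((0 ⊗ 9) ⊕ (10 ⊗ 1)) ⊕ ((4 ⊗ -5) ⊕ (-3 ⊕ -1))) = -3

Expand innermost to outermost. Recall ⊕ takes the minimum of its arguments and ⊗ takes their sum. Working out the expression (((0 ⊗ 9) ⊕ (10 ⊗ 1)) ⊕ ((4 ⊗ -5) ⊕ (-3 ⊕ -1))) gives -3.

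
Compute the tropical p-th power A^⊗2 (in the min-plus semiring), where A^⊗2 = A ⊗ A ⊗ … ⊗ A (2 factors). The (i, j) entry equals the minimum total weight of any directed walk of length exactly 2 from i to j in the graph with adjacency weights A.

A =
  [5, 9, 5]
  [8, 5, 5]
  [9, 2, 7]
A^⊗2 =
  [10, 7, 10]
  [13, 7, 10]
  [10, 7, 7]

Each entry (A^⊗2)_ij equals the minimum over all length-2 walks i = v_0 → v_1 → … → v_2 = j of Σ_t A[v_t][v_{t+1}]. For example, for (i, j) = (0, 2) we minimise over 3 possible intermediate vertex sequences; the minimum is 10, attained along the walk 0 → 0 → 2.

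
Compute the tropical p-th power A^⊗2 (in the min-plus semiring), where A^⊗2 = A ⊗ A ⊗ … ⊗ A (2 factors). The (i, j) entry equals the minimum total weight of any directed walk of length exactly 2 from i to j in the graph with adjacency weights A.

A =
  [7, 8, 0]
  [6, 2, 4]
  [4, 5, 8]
A^⊗2 =
  [4, 5, 7]
  [8, 4, 6]
  [11, 7, 4]

Each entry (A^⊗2)_ij equals the minimum over all length-2 walks i = v_0 → v_1 → … → v_2 = j of Σ_t A[v_t][v_{t+1}]. For example, for (i, j) = (0, 2) we minimise over 3 possible intermediate vertex sequences; the minimum is 7, attained along the walk 0 → 0 → 2.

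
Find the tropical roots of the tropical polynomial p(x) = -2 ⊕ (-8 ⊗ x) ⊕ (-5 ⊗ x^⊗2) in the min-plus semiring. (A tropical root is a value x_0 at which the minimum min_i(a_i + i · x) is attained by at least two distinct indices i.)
Roots: {-3, 6}

Each tropical root is a break point of the lower envelope of the lines y = a_i + i · x (there are 3 lines, with slopes 0, 1, ..., 2). Only the lines that attain the minimum somewhere contribute to roots; other lines are dominated. Here the surviving (envelope) indices are i = 2, i = 1, i = 0.
Intersections between consecutive envelope lines give the roots: for adjacent envelope indices i < j the intersection is x = (a_i − a_j) / (j − i). Reading off the sorted break points: {-3, 6}.
Verification: at each break x_0, at least two indices attain the minimum of min_i(a_i + i · x_0).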